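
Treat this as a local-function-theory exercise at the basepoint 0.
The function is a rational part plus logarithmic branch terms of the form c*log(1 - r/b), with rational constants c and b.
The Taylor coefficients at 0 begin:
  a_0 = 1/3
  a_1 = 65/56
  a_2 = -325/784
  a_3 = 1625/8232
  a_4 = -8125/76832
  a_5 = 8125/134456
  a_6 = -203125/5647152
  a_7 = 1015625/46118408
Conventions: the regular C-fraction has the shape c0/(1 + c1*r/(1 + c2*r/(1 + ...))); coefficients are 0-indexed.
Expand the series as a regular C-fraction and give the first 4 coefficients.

The regular C-fraction coefficients are [1/3, -195/56, 215/56, 10/903].

Taylor coefficients (read off): a_0 = 1/3, a_1 = 65/56, a_2 = -325/784, a_3 = 1625/8232.
c0 = a_0 = 1/3. Peel one level at a time: if S = 1 + c*r/S' with S'(0) = 1, then c is the r-coefficient of S and S' = c*r/(S - 1).
S_1 = c0/f = 1 + (-195/56)*r + (41925/3136)*r^2 + ...; c1 = -195/56.
S_2 = c1*r/(S_1 - 1) = 1 + (215/56)*r + (-25/588)*r^2 + ...; c2 = 215/56.
S_3 = c2*r/(S_2 - 1) = 1 + (10/903)*r + ...; c3 = 10/903.


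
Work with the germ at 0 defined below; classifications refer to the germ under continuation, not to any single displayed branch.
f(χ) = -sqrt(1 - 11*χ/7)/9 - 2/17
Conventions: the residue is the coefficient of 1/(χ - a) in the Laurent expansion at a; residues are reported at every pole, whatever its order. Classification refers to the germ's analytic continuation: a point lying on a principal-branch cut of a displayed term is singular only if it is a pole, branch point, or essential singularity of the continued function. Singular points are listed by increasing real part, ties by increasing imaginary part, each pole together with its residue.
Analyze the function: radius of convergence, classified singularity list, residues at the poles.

Branch term (-1/9)*sqrt(1 - χ/(7/11)): its argument vanishes at χ = 7/11, a square-root branch point, modulus 7/11.
The radius of convergence is the smallest modulus among the singular points: 7/11.

Radius of convergence at 0: 7/11.
At 7/11: an algebraic (square-root) branch point.


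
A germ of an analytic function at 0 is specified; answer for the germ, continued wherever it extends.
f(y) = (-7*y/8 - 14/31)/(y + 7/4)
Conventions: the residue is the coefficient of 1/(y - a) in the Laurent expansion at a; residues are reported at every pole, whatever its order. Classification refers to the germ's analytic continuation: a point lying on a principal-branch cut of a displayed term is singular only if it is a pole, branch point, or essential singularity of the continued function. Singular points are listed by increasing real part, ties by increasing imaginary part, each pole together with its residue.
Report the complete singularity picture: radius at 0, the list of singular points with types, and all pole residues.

Radius of convergence at 0: 7/4.
At -7/4: a pole of order 1; residue 1071/992.

Denominator factor (y + 7/4): pole of order 1 at -7/4, modulus 7/4.
The radius of convergence is the smallest modulus among the singular points: 7/4.
At the order-1 pole -7/4 set g(y) = (y - (-7/4))*f(y) = -7*y/8 - 14/31.
Simple pole: residue = g(a) at a = -7/4, which is 1071/992.


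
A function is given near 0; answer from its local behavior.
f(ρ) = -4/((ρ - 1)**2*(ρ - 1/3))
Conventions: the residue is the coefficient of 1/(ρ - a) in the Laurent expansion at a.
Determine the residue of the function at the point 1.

The residue is 9.

At the order-2 pole 1 set g(ρ) = (ρ - (1))^2*f(ρ) = -4/(ρ - 1/3).
Order-2 pole: residue = g'(a); g'(1) = 9, so the residue is 9.


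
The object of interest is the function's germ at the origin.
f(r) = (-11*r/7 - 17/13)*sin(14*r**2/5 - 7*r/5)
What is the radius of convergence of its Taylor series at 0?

The factor sin(14*r**2/5 - 7*r/5) is entire and contributes no finite singular point.
The polynomial part has no poles.
No finite singular points: the Taylor series at 0 converges everywhere.

The radius of convergence is infinite.


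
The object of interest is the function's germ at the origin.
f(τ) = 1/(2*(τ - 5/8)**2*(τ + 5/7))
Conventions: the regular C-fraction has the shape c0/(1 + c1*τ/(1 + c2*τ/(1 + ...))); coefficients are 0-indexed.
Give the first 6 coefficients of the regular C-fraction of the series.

Taylor coefficients (expand at 0): a_0 = 224/125, a_1 = 2016/625, a_2 = 28896/3125, a_3 = 51296/3125, a_4 = 558432/15625, a_5 = 24495072/390625.
c0 = a_0 = 224/125. Peel one level at a time: if S = 1 + c*τ/S' with S'(0) = 1, then c is the τ-coefficient of S and S' = c*τ/(S - 1).
S_1 = c0/f = 1 + (-9/5)*τ + (-48/25)*τ^2 + ...; c1 = -9/5.
S_2 = c1*τ/(S_1 - 1) = 1 + (-16/15)*τ + (704/225)*τ^2 + ...; c2 = -16/15.
S_3 = c2*τ/(S_2 - 1) = 1 + (44/15)*τ + (784/225)*τ^2 + ...; c3 = 44/15.
S_4 = c3*τ/(S_3 - 1) = 1 + (-196/165)*τ + (-21952/27225)*τ^2 + ...; c4 = -196/165.
S_5 = c4*τ/(S_4 - 1) = 1 + (-112/165)*τ + ...; c5 = -112/165.

The regular C-fraction coefficients are [224/125, -9/5, -16/15, 44/15, -196/165, -112/165].


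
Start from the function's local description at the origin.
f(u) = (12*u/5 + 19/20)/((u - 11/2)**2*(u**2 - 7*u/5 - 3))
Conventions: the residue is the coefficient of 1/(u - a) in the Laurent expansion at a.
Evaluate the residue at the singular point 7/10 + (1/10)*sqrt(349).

The residue is 17784/152881 + (300367/53355469)*sqrt(349).

The factor u**2 - 7*u/5 - 3 splits as (u - a)(u - a') with a = 7/10 + (1/10)*sqrt(349), a' = 7/10 - (1/10)*sqrt(349). At the order-1 pole a set g(u) = (u - a)*f(u) = [(12*u/5 + 19/20)/(u - 11/2)**2] / (u - a').
Simple pole: residue = g(a) at a = 7/10 + (1/10)*sqrt(349), which is 17784/152881 + (300367/53355469)*sqrt(349).


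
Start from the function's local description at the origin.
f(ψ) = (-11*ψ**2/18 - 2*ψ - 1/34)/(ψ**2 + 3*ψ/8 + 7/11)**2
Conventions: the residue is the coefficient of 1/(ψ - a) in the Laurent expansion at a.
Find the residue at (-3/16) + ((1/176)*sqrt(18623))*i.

The residue is ((74624/438536097)*sqrt(18623))*i.

The factor ψ**2 + 3*ψ/8 + 7/11 splits as (ψ - a)(ψ - a') with a = (-3/16) + ((1/176)*sqrt(18623))*i, a' = (-3/16) - ((1/176)*sqrt(18623))*i. At the order-2 pole a set g(ψ) = (ψ - a)^2*f(ψ) = [-11*ψ**2/18 - 2*ψ - 1/34] / (ψ - a')^2.
Order-2 pole: residue = g'(a); g'((-3/16) + ((1/176)*sqrt(18623))*i) = ((74624/438536097)*sqrt(18623))*i, so the residue is ((74624/438536097)*sqrt(18623))*i.


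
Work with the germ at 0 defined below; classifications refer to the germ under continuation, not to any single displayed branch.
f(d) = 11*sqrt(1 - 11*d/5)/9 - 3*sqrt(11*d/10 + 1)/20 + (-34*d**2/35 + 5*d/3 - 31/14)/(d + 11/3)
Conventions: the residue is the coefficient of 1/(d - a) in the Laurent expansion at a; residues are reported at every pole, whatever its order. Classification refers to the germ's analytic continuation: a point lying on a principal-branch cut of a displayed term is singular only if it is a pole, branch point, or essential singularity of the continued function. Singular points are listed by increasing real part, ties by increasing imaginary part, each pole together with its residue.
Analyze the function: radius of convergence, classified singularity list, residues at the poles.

Radius of convergence at 0: 5/11.
At -11/3: a pole of order 1; residue -1497/70.
At -10/11: an algebraic (square-root) branch point.
At 5/11: an algebraic (square-root) branch point.

Denominator factor (d + 11/3): pole of order 1 at -11/3, modulus 11/3.
Branch term (-3/20)*sqrt(1 - d/(-10/11)): its argument vanishes at d = -10/11, a square-root branch point, modulus 10/11.
Branch term (11/9)*sqrt(1 - d/(5/11)): its argument vanishes at d = 5/11, a square-root branch point, modulus 5/11.
The radius of convergence is the smallest modulus among the singular points: 5/11.
The branch terms are analytic at -11/3 and contribute nothing to the residue; only the rational part matters.
At the order-1 pole -11/3 set g(d) = (d - (-11/3))*(rational part) = -34*d**2/35 + 5*d/3 - 31/14.
Simple pole: residue = g(a) at a = -11/3, which is -1497/70.
List the singular points by increasing real part (a conjugate pair: the negative imaginary part first).


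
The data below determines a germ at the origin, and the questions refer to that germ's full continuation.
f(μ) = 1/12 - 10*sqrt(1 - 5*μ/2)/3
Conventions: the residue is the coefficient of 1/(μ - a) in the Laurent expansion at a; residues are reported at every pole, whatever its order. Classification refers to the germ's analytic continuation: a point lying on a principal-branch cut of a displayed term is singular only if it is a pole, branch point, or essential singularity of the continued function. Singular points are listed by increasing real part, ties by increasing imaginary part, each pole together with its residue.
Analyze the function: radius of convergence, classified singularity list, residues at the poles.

Radius of convergence at 0: 2/5.
At 2/5: an algebraic (square-root) branch point.

Branch term (-10/3)*sqrt(1 - μ/(2/5)): its argument vanishes at μ = 2/5, a square-root branch point, modulus 2/5.
The radius of convergence is the smallest modulus among the singular points: 2/5.


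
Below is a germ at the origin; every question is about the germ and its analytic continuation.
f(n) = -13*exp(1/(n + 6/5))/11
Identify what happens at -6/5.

The point is an essential singularity.

The exponent 1/(n - (-6/5)) has a pole at -6/5, so exp(1/(n - (-6/5))) takes every nonzero value near it: an essential singularity (not a pole of any order).


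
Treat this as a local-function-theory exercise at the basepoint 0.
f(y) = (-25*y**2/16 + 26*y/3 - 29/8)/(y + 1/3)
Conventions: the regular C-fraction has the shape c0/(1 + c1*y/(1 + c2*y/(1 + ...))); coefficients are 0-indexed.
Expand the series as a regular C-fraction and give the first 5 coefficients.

The regular C-fraction coefficients are [-87/8, 469/87, -188579/81606, 18850725/176887102, -35175/188579].

Taylor coefficients (expand at 0): a_0 = -87/8, a_1 = 469/8, a_2 = -2889/16, a_3 = 8667/16, a_4 = -26001/16.
c0 = a_0 = -87/8. Peel one level at a time: if S = 1 + c*y/S' with S'(0) = 1, then c is the y-coefficient of S and S' = c*y/(S - 1).
S_1 = c0/f = 1 + (469/87)*y + (188579/15138)*y^2 + ...; c1 = 469/87.
S_2 = c1*y/(S_1 - 1) = 1 + (-188579/81606)*y + (216675/879844)*y^2 + ...; c2 = -188579/81606.
S_3 = c2*y/(S_2 - 1) = 1 + (18850725/176887102)*y + (1413804375/71124078482)*y^2 + ...; c3 = 18850725/176887102.
S_4 = c3*y/(S_3 - 1) = 1 + (-35175/188579)*y + ...; c4 = -35175/188579.


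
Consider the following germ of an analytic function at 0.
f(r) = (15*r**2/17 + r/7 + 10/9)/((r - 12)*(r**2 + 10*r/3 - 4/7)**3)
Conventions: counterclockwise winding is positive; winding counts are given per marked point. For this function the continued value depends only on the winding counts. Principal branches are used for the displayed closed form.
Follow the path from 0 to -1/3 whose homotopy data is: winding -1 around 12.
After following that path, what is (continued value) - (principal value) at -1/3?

Continued minus principal equals 0.

The function is rational, hence single-valued: continuing it around any pole returns the same value, so the difference is 0.


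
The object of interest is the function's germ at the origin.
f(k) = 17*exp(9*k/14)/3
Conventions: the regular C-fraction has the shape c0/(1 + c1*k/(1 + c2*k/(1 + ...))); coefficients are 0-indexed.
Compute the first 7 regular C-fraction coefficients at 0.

Taylor coefficients (expand at 0): a_0 = 17/3, a_1 = 51/14, a_2 = 459/392, a_3 = 1377/5488, a_4 = 12393/307328, a_5 = 111537/21512960, a_6 = 334611/602362880.
c0 = a_0 = 17/3. Peel one level at a time: if S = 1 + c*k/S' with S'(0) = 1, then c is the k-coefficient of S and S' = c*k/(S - 1).
S_1 = c0/f = 1 + (-9/14)*k + (81/392)*k^2 + ...; c1 = -9/14.
S_2 = c1*k/(S_1 - 1) = 1 + (9/28)*k + (27/784)*k^2 + ...; c2 = 9/28.
S_3 = c2*k/(S_2 - 1) = 1 + (-3/28)*k + (9/784)*k^2 + ...; c3 = -3/28.
S_4 = c3*k/(S_3 - 1) = 1 + (3/28)*k + (27/3920)*k^2 + ...; c4 = 3/28.
S_5 = c4*k/(S_4 - 1) = 1 + (-9/140)*k + (81/19600)*k^2 + ...; c5 = -9/140.
S_6 = c5*k/(S_5 - 1) = 1 + (9/140)*k + ...; c6 = 9/140.

The regular C-fraction coefficients are [17/3, -9/14, 9/28, -3/28, 3/28, -9/140, 9/140].


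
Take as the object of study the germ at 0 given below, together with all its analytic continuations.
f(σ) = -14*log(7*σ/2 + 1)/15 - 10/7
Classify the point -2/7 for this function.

The point is a logarithmic branch point.

The term (-14/15)*log(1 - σ/(-2/7)) has argument 1 - -2/7/(-2/7) = 0 at -2/7: a logarithmic (infinitely-sheeted) branch point; the remaining terms are analytic or single-valued there.


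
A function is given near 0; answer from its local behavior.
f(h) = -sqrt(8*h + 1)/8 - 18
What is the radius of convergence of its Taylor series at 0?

The radius of convergence is 1/8.

Branch term (-1/8)*sqrt(1 - h/(-1/8)): its argument vanishes at h = -1/8, a square-root branch point, modulus 1/8.
The radius of convergence is the smallest modulus among the singular points: 1/8.


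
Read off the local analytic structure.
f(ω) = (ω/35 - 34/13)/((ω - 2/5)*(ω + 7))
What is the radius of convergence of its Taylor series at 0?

The radius of convergence is 2/5.

Denominator factor (ω + 7): pole of order 1 at -7, modulus 7.
Denominator factor (ω - 2/5): pole of order 1 at 2/5, modulus 2/5.
The radius of convergence is the smallest modulus among the singular points: 2/5.


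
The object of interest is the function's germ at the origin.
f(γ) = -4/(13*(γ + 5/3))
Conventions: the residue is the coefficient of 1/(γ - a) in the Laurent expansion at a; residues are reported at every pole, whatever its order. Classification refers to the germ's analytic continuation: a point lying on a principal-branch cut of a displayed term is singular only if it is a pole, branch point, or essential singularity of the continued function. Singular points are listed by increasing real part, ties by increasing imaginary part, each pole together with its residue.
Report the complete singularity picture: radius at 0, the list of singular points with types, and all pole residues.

Denominator factor (γ + 5/3): pole of order 1 at -5/3, modulus 5/3.
The radius of convergence is the smallest modulus among the singular points: 5/3.
At the order-1 pole -5/3 set g(γ) = (γ - (-5/3))*f(γ) = -4/13.
Simple pole: residue = g(a) at a = -5/3, which is -4/13.

Radius of convergence at 0: 5/3.
At -5/3: a pole of order 1; residue -4/13.


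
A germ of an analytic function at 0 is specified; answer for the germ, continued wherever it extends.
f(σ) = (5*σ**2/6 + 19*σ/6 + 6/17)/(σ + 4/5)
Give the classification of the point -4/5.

The denominator factor σ + 4/5 vanishes at -4/5 and appears to the power 1; the numerator there equals -28/17, nonzero, and no other factor vanishes.
Hence a pole whose order is the multiplicity, 1.

The point is a pole of order 1.


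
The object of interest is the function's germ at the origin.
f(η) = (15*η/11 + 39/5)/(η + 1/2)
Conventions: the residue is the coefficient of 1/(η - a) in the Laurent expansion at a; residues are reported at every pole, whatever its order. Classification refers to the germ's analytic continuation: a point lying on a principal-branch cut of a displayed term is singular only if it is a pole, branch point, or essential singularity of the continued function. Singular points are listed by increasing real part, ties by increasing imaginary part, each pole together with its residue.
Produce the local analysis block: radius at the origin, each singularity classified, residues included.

Denominator factor (η + 1/2): pole of order 1 at -1/2, modulus 1/2.
The radius of convergence is the smallest modulus among the singular points: 1/2.
At the order-1 pole -1/2 set g(η) = (η - (-1/2))*f(η) = 15*η/11 + 39/5.
Simple pole: residue = g(a) at a = -1/2, which is 783/110.

Radius of convergence at 0: 1/2.
At -1/2: a pole of order 1; residue 783/110.


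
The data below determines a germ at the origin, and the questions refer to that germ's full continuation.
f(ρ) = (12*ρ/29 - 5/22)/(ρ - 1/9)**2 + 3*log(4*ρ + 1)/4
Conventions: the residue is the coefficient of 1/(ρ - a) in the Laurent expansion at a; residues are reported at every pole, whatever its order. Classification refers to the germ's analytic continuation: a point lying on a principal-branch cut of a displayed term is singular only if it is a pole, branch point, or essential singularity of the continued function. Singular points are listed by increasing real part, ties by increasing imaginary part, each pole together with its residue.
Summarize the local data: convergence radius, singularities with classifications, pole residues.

Radius of convergence at 0: 1/9.
At -1/4: a logarithmic branch point.
At 1/9: a pole of order 2; residue 12/29.

Denominator factor (ρ - 1/9)^2: pole of order 2 at 1/9, modulus 1/9.
Branch term (3/4)*log(1 - ρ/(-1/4)): its argument vanishes at ρ = -1/4, a logarithmic branch point, modulus 1/4.
The radius of convergence is the smallest modulus among the singular points: 1/9.
The branch term is analytic at 1/9 and contributes nothing to the residue; only the rational part matters.
At the order-2 pole 1/9 set g(ρ) = (ρ - (1/9))^2*(rational part) = 12*ρ/29 - 5/22.
Order-2 pole: residue = g'(a); g'(1/9) = 12/29, so the residue is 12/29.
List the singular points by increasing real part (a conjugate pair: the negative imaginary part first).


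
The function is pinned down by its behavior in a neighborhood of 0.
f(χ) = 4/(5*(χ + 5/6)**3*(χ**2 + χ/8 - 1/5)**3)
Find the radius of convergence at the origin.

The radius of convergence is -1/16 + (3/80)*sqrt(145).

Denominator factor (χ**2 + χ/8 - 1/5)^3: discriminant 261/320, real irrational roots -1/16 + (3/80)*sqrt(145) and -1/16 - (3/80)*sqrt(145); poles of order 3, moduli -1/16 + (3/80)*sqrt(145) and 1/16 + (3/80)*sqrt(145).
Denominator factor (χ + 5/6)^3: pole of order 3 at -5/6, modulus 5/6.
The radius of convergence is the smallest modulus among the singular points: -1/16 + (3/80)*sqrt(145).


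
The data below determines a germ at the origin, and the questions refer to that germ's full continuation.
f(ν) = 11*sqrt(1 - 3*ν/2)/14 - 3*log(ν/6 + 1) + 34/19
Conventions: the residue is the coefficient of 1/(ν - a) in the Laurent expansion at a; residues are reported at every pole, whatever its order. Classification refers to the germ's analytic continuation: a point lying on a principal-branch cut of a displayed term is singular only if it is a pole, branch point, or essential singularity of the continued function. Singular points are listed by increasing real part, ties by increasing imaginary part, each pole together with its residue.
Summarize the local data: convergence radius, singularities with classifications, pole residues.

Branch term (-3)*log(1 - ν/(-6)): its argument vanishes at ν = -6, a logarithmic branch point, modulus 6.
Branch term (11/14)*sqrt(1 - ν/(2/3)): its argument vanishes at ν = 2/3, a square-root branch point, modulus 2/3.
The radius of convergence is the smallest modulus among the singular points: 2/3.
List the singular points by increasing real part (a conjugate pair: the negative imaginary part first).

Radius of convergence at 0: 2/3.
At -6: a logarithmic branch point.
At 2/3: an algebraic (square-root) branch point.


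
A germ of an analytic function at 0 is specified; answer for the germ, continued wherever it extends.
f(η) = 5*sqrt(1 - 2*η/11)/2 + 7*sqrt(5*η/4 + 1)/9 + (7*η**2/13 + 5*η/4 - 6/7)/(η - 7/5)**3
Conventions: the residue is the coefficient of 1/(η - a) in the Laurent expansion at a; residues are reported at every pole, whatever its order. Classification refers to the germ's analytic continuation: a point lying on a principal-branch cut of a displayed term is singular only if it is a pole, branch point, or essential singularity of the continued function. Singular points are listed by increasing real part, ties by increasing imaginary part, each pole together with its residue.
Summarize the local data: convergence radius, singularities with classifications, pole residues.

Radius of convergence at 0: 4/5.
At -4/5: an algebraic (square-root) branch point.
At 7/5: a pole of order 3; residue 7/13.
At 11/2: an algebraic (square-root) branch point.

Denominator factor (η - 7/5)^3: pole of order 3 at 7/5, modulus 7/5.
Branch term (5/2)*sqrt(1 - η/(11/2)): its argument vanishes at η = 11/2, a square-root branch point, modulus 11/2.
Branch term (7/9)*sqrt(1 - η/(-4/5)): its argument vanishes at η = -4/5, a square-root branch point, modulus 4/5.
The radius of convergence is the smallest modulus among the singular points: 4/5.
The branch terms are analytic at 7/5 and contribute nothing to the residue; only the rational part matters.
At the order-3 pole 7/5 set g(η) = (η - (7/5))^3*(rational part) = 7*η**2/13 + 5*η/4 - 6/7.
Order-3 pole: residue = g''(a)/2; g''(7/5) = 14/13, so the residue is 7/13.
List the singular points by increasing real part (a conjugate pair: the negative imaginary part first).


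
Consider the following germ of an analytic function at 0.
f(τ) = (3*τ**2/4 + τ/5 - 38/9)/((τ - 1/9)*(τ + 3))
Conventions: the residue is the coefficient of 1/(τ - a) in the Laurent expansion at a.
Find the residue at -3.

The residue is -347/560.

At the order-1 pole -3 set g(τ) = (τ - (-3))*f(τ) = (3*τ**2/4 + τ/5 - 38/9)/(τ - 1/9).
Simple pole: residue = g(a) at a = -3, which is -347/560.


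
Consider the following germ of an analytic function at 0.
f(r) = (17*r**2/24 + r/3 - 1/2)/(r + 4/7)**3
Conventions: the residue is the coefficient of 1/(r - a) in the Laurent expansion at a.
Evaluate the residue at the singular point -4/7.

The residue is 17/24.

At the order-3 pole -4/7 set g(r) = (r - (-4/7))^3*f(r) = 17*r**2/24 + r/3 - 1/2.
Order-3 pole: residue = g''(a)/2; g''(-4/7) = 17/12, so the residue is 17/24.


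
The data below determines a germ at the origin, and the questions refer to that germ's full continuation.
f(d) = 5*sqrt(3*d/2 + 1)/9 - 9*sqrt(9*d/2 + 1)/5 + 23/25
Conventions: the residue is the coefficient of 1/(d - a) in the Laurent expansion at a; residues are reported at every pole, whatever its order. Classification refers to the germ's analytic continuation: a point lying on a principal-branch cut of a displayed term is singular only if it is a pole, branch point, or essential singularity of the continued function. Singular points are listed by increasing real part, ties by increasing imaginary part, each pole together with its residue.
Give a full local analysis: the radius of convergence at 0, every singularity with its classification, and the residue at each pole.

Branch term (5/9)*sqrt(1 - d/(-2/3)): its argument vanishes at d = -2/3, a square-root branch point, modulus 2/3.
Branch term (-9/5)*sqrt(1 - d/(-2/9)): its argument vanishes at d = -2/9, a square-root branch point, modulus 2/9.
The radius of convergence is the smallest modulus among the singular points: 2/9.
List the singular points by increasing real part (a conjugate pair: the negative imaginary part first).

Radius of convergence at 0: 2/9.
At -2/3: an algebraic (square-root) branch point.
At -2/9: an algebraic (square-root) branch point.


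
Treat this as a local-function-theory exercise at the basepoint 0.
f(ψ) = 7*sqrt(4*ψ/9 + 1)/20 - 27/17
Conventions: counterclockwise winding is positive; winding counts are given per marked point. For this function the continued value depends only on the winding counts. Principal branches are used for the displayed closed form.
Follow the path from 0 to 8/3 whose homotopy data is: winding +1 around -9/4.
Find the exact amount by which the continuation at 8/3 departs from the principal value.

The rational part is single-valued and drops out of the difference; each branch term changes only by its own monodromy.
(7/20)*sqrt(1 - ψ/(-9/4)): winding +1 is odd, the square root flips sign, contributing -2*(7/20)*sqrt(1 - (8/3)/(-9/4)) = -2*(7/20)*sqrt(59/27) = -(7/90)*sqrt(177).
Summing the contributions at ψ = 8/3 gives -(7/90)*sqrt(177).

Continued minus principal equals -(7/90)*sqrt(177).


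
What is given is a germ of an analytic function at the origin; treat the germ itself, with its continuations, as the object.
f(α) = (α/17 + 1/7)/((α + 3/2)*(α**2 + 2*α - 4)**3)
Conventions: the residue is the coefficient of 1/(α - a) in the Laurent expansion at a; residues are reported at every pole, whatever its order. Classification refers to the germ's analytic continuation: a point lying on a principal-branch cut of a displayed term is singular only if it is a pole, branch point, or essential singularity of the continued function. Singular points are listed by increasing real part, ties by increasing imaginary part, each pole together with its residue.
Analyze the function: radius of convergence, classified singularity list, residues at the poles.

Radius of convergence at 0: -1 + sqrt(5).
At -1 - sqrt(5): a pole of order 3; residue 208/816221 - (49/1166030)*sqrt(5).
At -3/2: a pole of order 1; residue -416/816221.
At -1 + sqrt(5): a pole of order 3; residue 208/816221 + (49/1166030)*sqrt(5).


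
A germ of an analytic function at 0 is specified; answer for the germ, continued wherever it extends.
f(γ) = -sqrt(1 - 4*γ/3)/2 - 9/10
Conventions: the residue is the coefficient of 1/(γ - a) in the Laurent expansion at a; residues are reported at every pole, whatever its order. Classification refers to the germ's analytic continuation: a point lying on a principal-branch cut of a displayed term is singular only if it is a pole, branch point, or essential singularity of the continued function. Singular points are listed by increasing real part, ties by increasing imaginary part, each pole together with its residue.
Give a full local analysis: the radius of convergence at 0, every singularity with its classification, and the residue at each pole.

Radius of convergence at 0: 3/4.
At 3/4: an algebraic (square-root) branch point.

Branch term (-1/2)*sqrt(1 - γ/(3/4)): its argument vanishes at γ = 3/4, a square-root branch point, modulus 3/4.
The radius of convergence is the smallest modulus among the singular points: 3/4.


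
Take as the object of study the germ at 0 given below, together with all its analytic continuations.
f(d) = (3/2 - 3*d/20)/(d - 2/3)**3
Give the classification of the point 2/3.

The denominator factor d - 2/3 vanishes at 2/3 and appears to the power 3; the numerator there equals 7/5, nonzero, and no other factor vanishes.
Hence a pole whose order is the multiplicity, 3.

The point is a pole of order 3.


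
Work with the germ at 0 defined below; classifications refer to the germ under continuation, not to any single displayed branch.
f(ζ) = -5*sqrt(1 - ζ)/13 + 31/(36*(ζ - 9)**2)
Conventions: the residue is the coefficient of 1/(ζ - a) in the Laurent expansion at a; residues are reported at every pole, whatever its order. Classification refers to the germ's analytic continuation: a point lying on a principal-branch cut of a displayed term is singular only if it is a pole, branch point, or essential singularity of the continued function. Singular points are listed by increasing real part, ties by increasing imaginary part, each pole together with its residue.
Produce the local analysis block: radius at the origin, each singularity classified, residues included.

Denominator factor (ζ - 9)^2: pole of order 2 at 9, modulus 9.
Branch term (-5/13)*sqrt(1 - ζ/(1)): its argument vanishes at ζ = 1, a square-root branch point, modulus 1.
The radius of convergence is the smallest modulus among the singular points: 1.
The branch term is analytic at 9 and contributes nothing to the residue; only the rational part matters.
At the order-2 pole 9 set g(ζ) = (ζ - (9))^2*(rational part) = 31/36.
Order-2 pole: residue = g'(a); g'(9) = 0, so the residue is 0.
List the singular points by increasing real part (a conjugate pair: the negative imaginary part first).

Radius of convergence at 0: 1.
At 1: an algebraic (square-root) branch point.
At 9: a pole of order 2; residue 0.


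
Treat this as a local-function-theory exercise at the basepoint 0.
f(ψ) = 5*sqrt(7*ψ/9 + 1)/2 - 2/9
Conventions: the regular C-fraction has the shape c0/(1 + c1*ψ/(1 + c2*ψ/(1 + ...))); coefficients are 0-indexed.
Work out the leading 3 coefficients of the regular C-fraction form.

Taylor coefficients (expand at 0): a_0 = 41/18, a_1 = 35/36, a_2 = -245/1296.
c0 = a_0 = 41/18. Peel one level at a time: if S = 1 + c*ψ/S' with S'(0) = 1, then c is the ψ-coefficient of S and S' = c*ψ/(S - 1).
S_1 = c0/f = 1 + (-35/82)*ψ + (32095/121032)*ψ^2 + ...; c1 = -35/82.
S_2 = c1*ψ/(S_1 - 1) = 1 + (917/1476)*ψ + ...; c2 = 917/1476.

The regular C-fraction coefficients are [41/18, -35/82, 917/1476].


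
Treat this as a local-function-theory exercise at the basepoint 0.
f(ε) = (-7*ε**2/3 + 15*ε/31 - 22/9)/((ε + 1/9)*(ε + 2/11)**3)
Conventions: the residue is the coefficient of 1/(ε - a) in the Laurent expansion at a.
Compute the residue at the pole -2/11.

The residue is 76010748/10633.

At the order-3 pole -2/11 set g(ε) = (ε - (-2/11))^3*f(ε) = (-7*ε**2/3 + 15*ε/31 - 22/9)/(ε + 1/9).
Order-3 pole: residue = g''(a)/2; g''(-2/11) = 152021496/10633, so the residue is 76010748/10633.


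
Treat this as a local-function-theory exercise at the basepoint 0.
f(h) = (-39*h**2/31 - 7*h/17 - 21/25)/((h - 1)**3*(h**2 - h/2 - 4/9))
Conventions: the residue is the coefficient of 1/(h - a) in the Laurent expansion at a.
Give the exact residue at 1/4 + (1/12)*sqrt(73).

The residue is 202371183/13175 + (69163335/38471)*sqrt(73).

The factor h**2 - h/2 - 4/9 splits as (h - a)(h - a') with a = 1/4 + (1/12)*sqrt(73), a' = 1/4 - (1/12)*sqrt(73). At the order-1 pole a set g(h) = (h - a)*f(h) = [(-39*h**2/31 - 7*h/17 - 21/25)/(h - 1)**3] / (h - a').
Simple pole: residue = g(a) at a = 1/4 + (1/12)*sqrt(73), which is 202371183/13175 + (69163335/38471)*sqrt(73).


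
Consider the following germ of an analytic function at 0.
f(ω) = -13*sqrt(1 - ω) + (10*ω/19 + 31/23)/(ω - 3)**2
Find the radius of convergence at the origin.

The radius of convergence is 1.

Denominator factor (ω - 3)^2: pole of order 2 at 3, modulus 3.
Branch term (-13)*sqrt(1 - ω/(1)): its argument vanishes at ω = 1, a square-root branch point, modulus 1.
The radius of convergence is the smallest modulus among the singular points: 1.


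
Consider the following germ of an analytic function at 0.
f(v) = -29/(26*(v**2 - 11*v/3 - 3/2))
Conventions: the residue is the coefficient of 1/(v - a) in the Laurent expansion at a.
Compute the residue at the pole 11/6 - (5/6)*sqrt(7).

The residue is (87/910)*sqrt(7).

The factor v**2 - 11*v/3 - 3/2 splits as (v - a)(v - a') with a = 11/6 - (5/6)*sqrt(7), a' = 11/6 + (5/6)*sqrt(7). At the order-1 pole a set g(v) = (v - a)*f(v) = [-29/26] / (v - a').
Simple pole: residue = g(a) at a = 11/6 - (5/6)*sqrt(7), which is (87/910)*sqrt(7).


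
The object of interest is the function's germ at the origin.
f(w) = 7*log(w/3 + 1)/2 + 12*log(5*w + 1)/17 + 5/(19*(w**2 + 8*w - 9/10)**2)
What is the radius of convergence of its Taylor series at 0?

The radius of convergence is -4 + (13/10)*sqrt(10).

Denominator factor (w**2 + 8*w - 9/10)^2: discriminant 338/5, real irrational roots -4 + (13/10)*sqrt(10) and -4 - (13/10)*sqrt(10); poles of order 2, moduli -4 + (13/10)*sqrt(10) and 4 + (13/10)*sqrt(10).
Branch term (7/2)*log(1 - w/(-3)): its argument vanishes at w = -3, a logarithmic branch point, modulus 3.
Branch term (12/17)*log(1 - w/(-1/5)): its argument vanishes at w = -1/5, a logarithmic branch point, modulus 1/5.
The radius of convergence is the smallest modulus among the singular points: -4 + (13/10)*sqrt(10).


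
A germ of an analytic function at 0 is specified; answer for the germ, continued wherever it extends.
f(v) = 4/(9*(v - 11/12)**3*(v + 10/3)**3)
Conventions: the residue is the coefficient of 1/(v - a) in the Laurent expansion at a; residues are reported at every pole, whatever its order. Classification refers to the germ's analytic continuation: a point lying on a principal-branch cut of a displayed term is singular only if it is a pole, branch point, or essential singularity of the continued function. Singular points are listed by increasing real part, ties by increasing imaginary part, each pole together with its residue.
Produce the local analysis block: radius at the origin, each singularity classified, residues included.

Radius of convergence at 0: 11/12.
At -10/3: a pole of order 3; residue -8192/4259571.
At 11/12: a pole of order 3; residue 8192/4259571.

Denominator factor (v - 11/12)^3: pole of order 3 at 11/12, modulus 11/12.
Denominator factor (v + 10/3)^3: pole of order 3 at -10/3, modulus 10/3.
The radius of convergence is the smallest modulus among the singular points: 11/12.
At the order-3 pole -10/3 set g(v) = (v - (-10/3))^3*f(v) = 4/(9*(v - 11/12)**3).
Order-3 pole: residue = g''(a)/2; g''(-10/3) = -16384/4259571, so the residue is -8192/4259571.
At the order-3 pole 11/12 set g(v) = (v - (11/12))^3*f(v) = 4/(9*(v + 10/3)**3).
Order-3 pole: residue = g''(a)/2; g''(11/12) = 16384/4259571, so the residue is 8192/4259571.
List the singular points by increasing real part (a conjugate pair: the negative imaginary part first).


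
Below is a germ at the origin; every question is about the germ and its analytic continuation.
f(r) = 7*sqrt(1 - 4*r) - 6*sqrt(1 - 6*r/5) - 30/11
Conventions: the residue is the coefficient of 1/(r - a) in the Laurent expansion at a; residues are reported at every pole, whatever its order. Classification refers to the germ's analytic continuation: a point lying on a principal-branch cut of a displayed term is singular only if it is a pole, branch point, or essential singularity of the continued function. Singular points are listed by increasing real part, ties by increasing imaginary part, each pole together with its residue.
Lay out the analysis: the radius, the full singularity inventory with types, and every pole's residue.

Radius of convergence at 0: 1/4.
At 1/4: an algebraic (square-root) branch point.
At 5/6: an algebraic (square-root) branch point.

Branch term (-6)*sqrt(1 - r/(5/6)): its argument vanishes at r = 5/6, a square-root branch point, modulus 5/6.
Branch term (7)*sqrt(1 - r/(1/4)): its argument vanishes at r = 1/4, a square-root branch point, modulus 1/4.
The radius of convergence is the smallest modulus among the singular points: 1/4.
List the singular points by increasing real part (a conjugate pair: the negative imaginary part first).


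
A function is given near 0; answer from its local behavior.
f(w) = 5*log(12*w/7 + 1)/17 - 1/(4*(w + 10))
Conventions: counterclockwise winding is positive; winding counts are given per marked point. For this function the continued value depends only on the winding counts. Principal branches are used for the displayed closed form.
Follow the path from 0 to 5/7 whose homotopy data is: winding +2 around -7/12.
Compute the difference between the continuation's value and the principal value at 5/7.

Continued minus principal equals (20/17)*pi*i.

The rational part is single-valued and drops out of the difference; each branch term changes only by its own monodromy.
(5/17)*log(1 - w/(-7/12)): each positive loop around -7/12 adds 2*pi*i to the log, so winding +2 contributes (5/17)*(2)*2*pi*i = (20/17)*pi*i.
Summing the contributions at w = 5/7 gives (20/17)*pi*i.


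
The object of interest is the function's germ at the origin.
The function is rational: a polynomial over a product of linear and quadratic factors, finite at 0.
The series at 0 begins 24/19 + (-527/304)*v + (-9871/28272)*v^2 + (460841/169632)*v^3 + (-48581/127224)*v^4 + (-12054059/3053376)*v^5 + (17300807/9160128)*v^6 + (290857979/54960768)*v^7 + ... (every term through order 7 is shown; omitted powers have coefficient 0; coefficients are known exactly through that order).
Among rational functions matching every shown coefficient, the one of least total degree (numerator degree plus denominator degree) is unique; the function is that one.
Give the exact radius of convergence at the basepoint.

No rational of total degree below 4 reproduces all 8 coefficients; solving the [2/2] Pade equations on them gives f(v) = (20*v**2/31 - 7*v/8 + 16/19)/(v**2 + 2*v/9 + 2/3), whose expansion matches every shown term.
Denominator factor (v**2 + 2*v/9 + 2/3): discriminant -212/81, complex-conjugate roots (-1/9) + ((1/9)*sqrt(53))*i and (-1/9) - ((1/9)*sqrt(53))*i; poles of order 1, moduli (1/3)*sqrt(6) and (1/3)*sqrt(6).
The radius of convergence is the smallest modulus among the singular points: (1/3)*sqrt(6).

The radius of convergence is (1/3)*sqrt(6).


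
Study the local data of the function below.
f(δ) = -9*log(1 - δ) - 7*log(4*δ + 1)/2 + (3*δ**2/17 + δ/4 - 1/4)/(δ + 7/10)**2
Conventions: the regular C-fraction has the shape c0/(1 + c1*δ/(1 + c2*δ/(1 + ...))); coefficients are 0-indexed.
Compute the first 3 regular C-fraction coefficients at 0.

The regular C-fraction coefficients are [-25/49, -208/35, 3779481/247520].

Taylor coefficients (expand at 0): a_0 = -25/49, a_1 = -1040/343, a_2 = 2308505/81634.
c0 = a_0 = -25/49. Peel one level at a time: if S = 1 + c*δ/S' with S'(0) = 1, then c is the δ-coefficient of S and S' = c*δ/(S - 1).
S_1 = c0/f = 1 + (-208/35)*δ + (3779481/41650)*δ^2 + ...; c1 = -208/35.
S_2 = c1*δ/(S_1 - 1) = 1 + (3779481/247520)*δ + ...; c2 = 3779481/247520.


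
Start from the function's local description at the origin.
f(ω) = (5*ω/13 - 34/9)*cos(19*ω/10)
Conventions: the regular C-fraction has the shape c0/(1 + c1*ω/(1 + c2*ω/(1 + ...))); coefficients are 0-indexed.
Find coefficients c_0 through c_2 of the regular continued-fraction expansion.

The regular C-fraction coefficients are [-34/9, 45/442, -17732851/994500].

Taylor coefficients (expand at 0): a_0 = -34/9, a_1 = 5/13, a_2 = 6137/900.
c0 = a_0 = -34/9. Peel one level at a time: if S = 1 + c*ω/S' with S'(0) = 1, then c is the ω-coefficient of S and S' = c*ω/(S - 1).
S_1 = c0/f = 1 + (45/442)*ω + (17732851/9768200)*ω^2 + ...; c1 = 45/442.
S_2 = c1*ω/(S_1 - 1) = 1 + (-17732851/994500)*ω + ...; c2 = -17732851/994500.


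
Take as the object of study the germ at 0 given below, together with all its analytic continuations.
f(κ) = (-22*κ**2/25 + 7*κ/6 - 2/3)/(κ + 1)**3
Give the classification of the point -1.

The denominator factor κ + 1 vanishes at -1 and appears to the power 3; the numerator there equals -407/150, nonzero, and no other factor vanishes.
Hence a pole whose order is the multiplicity, 3.

The point is a pole of order 3.


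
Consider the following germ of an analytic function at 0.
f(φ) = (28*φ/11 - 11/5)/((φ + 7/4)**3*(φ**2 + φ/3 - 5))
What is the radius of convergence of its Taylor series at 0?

Denominator factor (φ**2 + φ/3 - 5): discriminant 181/9, real irrational roots -1/6 + (1/6)*sqrt(181) and -1/6 - (1/6)*sqrt(181); poles of order 1, moduli -1/6 + (1/6)*sqrt(181) and 1/6 + (1/6)*sqrt(181).
Denominator factor (φ + 7/4)^3: pole of order 3 at -7/4, modulus 7/4.
The radius of convergence is the smallest modulus among the singular points: 7/4.

The radius of convergence is 7/4.


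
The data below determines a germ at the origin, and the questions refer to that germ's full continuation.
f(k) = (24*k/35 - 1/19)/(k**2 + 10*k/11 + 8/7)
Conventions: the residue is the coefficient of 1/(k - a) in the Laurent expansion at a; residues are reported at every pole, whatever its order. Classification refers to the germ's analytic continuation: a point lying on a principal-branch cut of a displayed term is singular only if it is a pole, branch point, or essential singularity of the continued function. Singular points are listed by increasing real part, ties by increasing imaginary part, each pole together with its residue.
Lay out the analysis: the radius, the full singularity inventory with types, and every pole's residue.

Denominator factor (k**2 + 10*k/11 + 8/7): discriminant -3172/847, complex-conjugate roots (-5/11) + ((1/77)*sqrt(5551))*i and (-5/11) - ((1/77)*sqrt(5551))*i; poles of order 1, moduli (2/7)*sqrt(14) and (2/7)*sqrt(14).
The radius of convergence is the smallest modulus among the singular points: (2/7)*sqrt(14).
The factor k**2 + 10*k/11 + 8/7 splits as (k - a)(k - a') with a = (-5/11) - ((1/77)*sqrt(5551))*i, a' = (-5/11) + ((1/77)*sqrt(5551))*i. At the order-1 pole a set g(k) = (k - a)*f(k) = [24*k/35 - 1/19] / (k - a').
Simple pole: residue = g(a) at a = (-5/11) - ((1/77)*sqrt(5551))*i, which is (12/35) - ((41/16226)*sqrt(5551))*i.
The factor k**2 + 10*k/11 + 8/7 splits as (k - a)(k - a') with a = (-5/11) + ((1/77)*sqrt(5551))*i, a' = (-5/11) - ((1/77)*sqrt(5551))*i. At the order-1 pole a set g(k) = (k - a)*f(k) = [24*k/35 - 1/19] / (k - a').
Simple pole: residue = g(a) at a = (-5/11) + ((1/77)*sqrt(5551))*i, which is (12/35) + ((41/16226)*sqrt(5551))*i.
List the singular points by increasing real part (a conjugate pair: the negative imaginary part first).

Radius of convergence at 0: (2/7)*sqrt(14).
At (-5/11) - ((1/77)*sqrt(5551))*i: a pole of order 1; residue (12/35) - ((41/16226)*sqrt(5551))*i.
At (-5/11) + ((1/77)*sqrt(5551))*i: a pole of order 1; residue (12/35) + ((41/16226)*sqrt(5551))*i.
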